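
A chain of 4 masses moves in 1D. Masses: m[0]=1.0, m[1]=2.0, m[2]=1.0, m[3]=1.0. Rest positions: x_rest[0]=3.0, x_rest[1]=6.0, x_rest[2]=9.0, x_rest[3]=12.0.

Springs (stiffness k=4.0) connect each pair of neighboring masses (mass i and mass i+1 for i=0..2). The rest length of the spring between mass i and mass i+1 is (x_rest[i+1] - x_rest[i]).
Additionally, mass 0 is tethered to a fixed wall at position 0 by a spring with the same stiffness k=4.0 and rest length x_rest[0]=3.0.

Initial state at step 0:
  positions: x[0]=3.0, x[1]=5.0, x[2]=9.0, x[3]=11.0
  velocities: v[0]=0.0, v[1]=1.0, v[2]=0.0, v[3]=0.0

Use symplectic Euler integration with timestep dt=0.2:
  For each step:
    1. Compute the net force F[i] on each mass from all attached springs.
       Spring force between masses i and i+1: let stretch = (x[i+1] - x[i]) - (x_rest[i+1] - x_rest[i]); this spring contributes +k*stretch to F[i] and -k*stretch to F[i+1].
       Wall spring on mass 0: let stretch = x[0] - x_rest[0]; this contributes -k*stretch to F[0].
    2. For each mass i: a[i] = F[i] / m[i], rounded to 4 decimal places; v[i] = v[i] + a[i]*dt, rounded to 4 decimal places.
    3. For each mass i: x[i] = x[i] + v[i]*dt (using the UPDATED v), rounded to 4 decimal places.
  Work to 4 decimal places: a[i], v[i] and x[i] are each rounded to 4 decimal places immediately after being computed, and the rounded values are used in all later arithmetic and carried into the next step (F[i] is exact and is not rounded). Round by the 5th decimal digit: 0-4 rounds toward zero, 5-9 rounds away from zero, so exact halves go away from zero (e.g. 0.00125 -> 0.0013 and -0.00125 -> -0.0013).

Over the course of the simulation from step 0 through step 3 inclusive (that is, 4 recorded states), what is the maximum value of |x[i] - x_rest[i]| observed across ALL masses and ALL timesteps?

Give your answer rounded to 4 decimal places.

Answer: 1.1110

Derivation:
Step 0: x=[3.0000 5.0000 9.0000 11.0000] v=[0.0000 1.0000 0.0000 0.0000]
Step 1: x=[2.8400 5.3600 8.6800 11.1600] v=[-0.8000 1.8000 -1.6000 0.8000]
Step 2: x=[2.6288 5.7840 8.2256 11.4032] v=[-1.0560 2.1200 -2.2720 1.2160]
Step 3: x=[2.5018 6.1509 7.8890 11.6180] v=[-0.6349 1.8346 -1.6832 1.0739]
Max displacement = 1.1110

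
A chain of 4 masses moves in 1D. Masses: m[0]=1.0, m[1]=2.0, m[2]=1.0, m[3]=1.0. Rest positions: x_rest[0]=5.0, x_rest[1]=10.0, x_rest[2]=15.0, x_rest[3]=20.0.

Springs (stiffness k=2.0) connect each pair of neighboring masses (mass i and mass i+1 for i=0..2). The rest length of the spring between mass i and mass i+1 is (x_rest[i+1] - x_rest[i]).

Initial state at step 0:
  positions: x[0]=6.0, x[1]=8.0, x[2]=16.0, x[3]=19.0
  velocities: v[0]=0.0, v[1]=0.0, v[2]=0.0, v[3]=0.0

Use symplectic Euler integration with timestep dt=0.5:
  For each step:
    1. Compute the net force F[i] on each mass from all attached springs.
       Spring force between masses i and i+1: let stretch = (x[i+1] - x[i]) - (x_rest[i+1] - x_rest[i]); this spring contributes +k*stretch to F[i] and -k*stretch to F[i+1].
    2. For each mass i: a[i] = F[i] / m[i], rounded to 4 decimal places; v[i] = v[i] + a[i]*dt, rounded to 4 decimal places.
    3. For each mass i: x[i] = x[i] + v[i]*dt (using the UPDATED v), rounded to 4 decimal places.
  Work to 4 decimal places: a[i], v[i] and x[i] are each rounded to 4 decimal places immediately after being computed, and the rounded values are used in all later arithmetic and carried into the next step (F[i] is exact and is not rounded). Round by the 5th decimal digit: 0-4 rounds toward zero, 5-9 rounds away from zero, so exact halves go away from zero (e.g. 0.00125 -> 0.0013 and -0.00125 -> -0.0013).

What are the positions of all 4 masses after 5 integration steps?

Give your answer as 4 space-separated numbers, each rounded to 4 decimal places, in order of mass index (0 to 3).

Answer: 5.2657 8.5313 16.0000 18.6719

Derivation:
Step 0: x=[6.0000 8.0000 16.0000 19.0000] v=[0.0000 0.0000 0.0000 0.0000]
Step 1: x=[4.5000 9.5000 13.5000 20.0000] v=[-3.0000 3.0000 -5.0000 2.0000]
Step 2: x=[3.0000 10.7500 12.2500 20.2500] v=[-3.0000 2.5000 -2.5000 0.5000]
Step 3: x=[2.8750 10.4375 14.2500 19.0000] v=[-0.2500 -0.6250 4.0000 -2.5000]
Step 4: x=[4.0313 9.1875 16.7188 17.8750] v=[2.3125 -2.5000 4.9375 -2.2500]
Step 5: x=[5.2657 8.5313 16.0000 18.6719] v=[2.4687 -1.3125 -1.4376 1.5938]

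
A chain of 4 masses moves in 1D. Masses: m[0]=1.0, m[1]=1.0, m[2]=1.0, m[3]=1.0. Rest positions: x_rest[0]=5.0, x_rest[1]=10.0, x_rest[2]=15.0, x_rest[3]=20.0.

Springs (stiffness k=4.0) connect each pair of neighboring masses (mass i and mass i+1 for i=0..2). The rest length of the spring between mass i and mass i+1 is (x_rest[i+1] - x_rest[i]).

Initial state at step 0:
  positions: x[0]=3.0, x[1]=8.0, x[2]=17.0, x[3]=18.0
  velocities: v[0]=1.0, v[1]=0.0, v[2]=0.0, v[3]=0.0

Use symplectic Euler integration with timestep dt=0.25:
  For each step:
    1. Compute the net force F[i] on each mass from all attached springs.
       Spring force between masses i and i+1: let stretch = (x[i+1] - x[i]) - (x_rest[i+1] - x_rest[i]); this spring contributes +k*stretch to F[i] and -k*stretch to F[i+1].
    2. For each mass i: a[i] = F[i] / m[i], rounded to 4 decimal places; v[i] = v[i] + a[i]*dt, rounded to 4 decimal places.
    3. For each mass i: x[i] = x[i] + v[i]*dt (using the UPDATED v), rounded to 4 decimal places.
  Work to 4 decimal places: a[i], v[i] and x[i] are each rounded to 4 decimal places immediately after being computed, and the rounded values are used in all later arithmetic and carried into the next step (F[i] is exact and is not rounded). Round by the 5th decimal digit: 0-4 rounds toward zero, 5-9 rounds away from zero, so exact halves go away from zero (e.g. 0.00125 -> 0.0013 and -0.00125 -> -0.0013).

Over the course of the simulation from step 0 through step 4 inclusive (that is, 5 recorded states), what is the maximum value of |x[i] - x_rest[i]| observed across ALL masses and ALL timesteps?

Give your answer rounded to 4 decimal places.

Answer: 3.6719

Derivation:
Step 0: x=[3.0000 8.0000 17.0000 18.0000] v=[1.0000 0.0000 0.0000 0.0000]
Step 1: x=[3.2500 9.0000 15.0000 19.0000] v=[1.0000 4.0000 -8.0000 4.0000]
Step 2: x=[3.6875 10.0625 12.5000 20.2500] v=[1.7500 4.2500 -10.0000 5.0000]
Step 3: x=[4.4688 10.1406 11.3281 20.8125] v=[3.1250 0.3125 -4.6875 2.2500]
Step 4: x=[5.4180 9.0977 12.2305 20.2539] v=[3.7968 -4.1718 3.6094 -2.2344]
Max displacement = 3.6719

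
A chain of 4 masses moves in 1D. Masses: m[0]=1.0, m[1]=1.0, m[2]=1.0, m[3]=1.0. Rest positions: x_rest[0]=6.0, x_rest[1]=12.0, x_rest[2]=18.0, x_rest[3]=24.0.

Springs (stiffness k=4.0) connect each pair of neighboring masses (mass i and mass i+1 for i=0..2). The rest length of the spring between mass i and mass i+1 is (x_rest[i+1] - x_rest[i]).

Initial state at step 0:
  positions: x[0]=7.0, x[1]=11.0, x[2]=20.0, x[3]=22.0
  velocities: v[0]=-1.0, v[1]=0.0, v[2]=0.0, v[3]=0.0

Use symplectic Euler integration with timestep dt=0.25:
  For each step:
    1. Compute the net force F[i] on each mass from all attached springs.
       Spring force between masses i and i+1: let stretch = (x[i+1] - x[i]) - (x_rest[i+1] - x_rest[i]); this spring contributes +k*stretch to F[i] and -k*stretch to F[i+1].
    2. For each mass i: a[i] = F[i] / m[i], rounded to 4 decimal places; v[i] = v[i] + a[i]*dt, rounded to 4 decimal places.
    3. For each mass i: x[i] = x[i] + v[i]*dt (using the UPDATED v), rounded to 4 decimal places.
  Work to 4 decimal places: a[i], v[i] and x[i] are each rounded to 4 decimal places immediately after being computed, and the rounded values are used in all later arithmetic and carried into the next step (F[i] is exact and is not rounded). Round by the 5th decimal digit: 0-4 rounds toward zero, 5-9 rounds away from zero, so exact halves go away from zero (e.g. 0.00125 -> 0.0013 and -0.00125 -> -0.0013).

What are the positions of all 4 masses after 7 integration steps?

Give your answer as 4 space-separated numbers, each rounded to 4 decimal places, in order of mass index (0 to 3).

Step 0: x=[7.0000 11.0000 20.0000 22.0000] v=[-1.0000 0.0000 0.0000 0.0000]
Step 1: x=[6.2500 12.2500 18.2500 23.0000] v=[-3.0000 5.0000 -7.0000 4.0000]
Step 2: x=[5.5000 13.5000 16.1875 24.3125] v=[-3.0000 5.0000 -8.2500 5.2500]
Step 3: x=[5.2500 13.4219 15.4844 25.0938] v=[-1.0000 -0.3125 -2.8125 3.1250]
Step 4: x=[5.5430 11.8164 16.6680 24.9727] v=[1.1719 -6.4219 4.7344 -0.4844]
Step 5: x=[5.9043 9.8555 18.7149 24.2754] v=[1.4453 -7.8437 8.1875 -2.7891]
Step 6: x=[5.7534 9.1216 19.9371 23.6880] v=[-0.6035 -2.9355 4.8886 -2.3496]
Step 7: x=[4.9446 10.2496 19.3931 23.6629] v=[-3.2353 4.5118 -2.1760 -0.1005]

Answer: 4.9446 10.2496 19.3931 23.6629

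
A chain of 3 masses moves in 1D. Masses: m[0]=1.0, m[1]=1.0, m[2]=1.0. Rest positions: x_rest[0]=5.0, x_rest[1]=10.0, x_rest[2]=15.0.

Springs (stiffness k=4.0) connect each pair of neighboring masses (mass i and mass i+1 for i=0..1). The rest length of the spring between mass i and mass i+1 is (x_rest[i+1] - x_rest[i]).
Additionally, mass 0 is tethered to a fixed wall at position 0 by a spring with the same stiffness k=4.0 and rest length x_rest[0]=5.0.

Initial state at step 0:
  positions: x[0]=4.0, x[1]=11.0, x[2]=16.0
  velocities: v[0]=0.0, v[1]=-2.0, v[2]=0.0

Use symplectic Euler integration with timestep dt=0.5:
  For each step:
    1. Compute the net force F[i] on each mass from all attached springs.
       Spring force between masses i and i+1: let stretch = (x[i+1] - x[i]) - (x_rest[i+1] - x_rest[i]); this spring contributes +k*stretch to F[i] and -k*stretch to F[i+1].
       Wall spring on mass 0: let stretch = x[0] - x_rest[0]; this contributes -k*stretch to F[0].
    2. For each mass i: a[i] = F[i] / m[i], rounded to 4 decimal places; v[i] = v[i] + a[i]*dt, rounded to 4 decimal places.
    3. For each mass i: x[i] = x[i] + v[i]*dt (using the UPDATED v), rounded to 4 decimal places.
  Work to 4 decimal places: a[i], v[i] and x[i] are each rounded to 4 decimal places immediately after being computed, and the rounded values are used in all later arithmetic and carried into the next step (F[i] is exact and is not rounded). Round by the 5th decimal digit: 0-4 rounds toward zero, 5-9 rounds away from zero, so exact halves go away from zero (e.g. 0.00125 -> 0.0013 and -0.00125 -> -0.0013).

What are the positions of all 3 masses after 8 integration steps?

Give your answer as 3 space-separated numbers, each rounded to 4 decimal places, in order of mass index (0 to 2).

Step 0: x=[4.0000 11.0000 16.0000] v=[0.0000 -2.0000 0.0000]
Step 1: x=[7.0000 8.0000 16.0000] v=[6.0000 -6.0000 0.0000]
Step 2: x=[4.0000 12.0000 13.0000] v=[-6.0000 8.0000 -6.0000]
Step 3: x=[5.0000 9.0000 14.0000] v=[2.0000 -6.0000 2.0000]
Step 4: x=[5.0000 7.0000 15.0000] v=[0.0000 -4.0000 2.0000]
Step 5: x=[2.0000 11.0000 13.0000] v=[-6.0000 8.0000 -4.0000]
Step 6: x=[6.0000 8.0000 14.0000] v=[8.0000 -6.0000 2.0000]
Step 7: x=[6.0000 9.0000 14.0000] v=[0.0000 2.0000 0.0000]
Step 8: x=[3.0000 12.0000 14.0000] v=[-6.0000 6.0000 0.0000]

Answer: 3.0000 12.0000 14.0000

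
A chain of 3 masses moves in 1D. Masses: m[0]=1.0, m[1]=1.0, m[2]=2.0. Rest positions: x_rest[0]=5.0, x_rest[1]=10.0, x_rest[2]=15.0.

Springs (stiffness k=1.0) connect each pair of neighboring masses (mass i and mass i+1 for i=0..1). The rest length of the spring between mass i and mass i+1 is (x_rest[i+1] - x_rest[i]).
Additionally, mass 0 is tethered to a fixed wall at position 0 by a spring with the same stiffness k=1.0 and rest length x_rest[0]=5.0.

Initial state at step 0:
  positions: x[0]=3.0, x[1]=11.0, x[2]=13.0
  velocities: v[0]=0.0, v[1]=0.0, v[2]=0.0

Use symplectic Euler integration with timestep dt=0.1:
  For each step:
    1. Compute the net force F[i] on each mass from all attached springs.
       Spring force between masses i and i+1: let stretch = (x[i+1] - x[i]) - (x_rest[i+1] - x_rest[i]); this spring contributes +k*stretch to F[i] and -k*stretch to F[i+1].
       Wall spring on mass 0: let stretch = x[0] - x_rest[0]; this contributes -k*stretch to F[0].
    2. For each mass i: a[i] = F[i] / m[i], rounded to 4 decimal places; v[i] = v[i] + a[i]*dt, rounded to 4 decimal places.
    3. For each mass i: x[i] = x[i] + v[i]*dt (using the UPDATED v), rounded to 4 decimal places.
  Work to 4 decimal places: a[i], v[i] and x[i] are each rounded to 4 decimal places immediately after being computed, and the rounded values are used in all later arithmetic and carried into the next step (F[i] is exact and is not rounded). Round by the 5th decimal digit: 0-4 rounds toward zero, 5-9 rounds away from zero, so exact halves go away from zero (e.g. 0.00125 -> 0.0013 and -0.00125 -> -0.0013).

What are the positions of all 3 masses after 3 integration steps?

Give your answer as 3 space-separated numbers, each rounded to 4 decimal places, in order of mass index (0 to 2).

Step 0: x=[3.0000 11.0000 13.0000] v=[0.0000 0.0000 0.0000]
Step 1: x=[3.0500 10.9400 13.0150] v=[0.5000 -0.6000 0.1500]
Step 2: x=[3.1484 10.8219 13.0446] v=[0.9840 -1.1815 0.2963]
Step 3: x=[3.2921 10.6492 13.0881] v=[1.4365 -1.7266 0.4352]

Answer: 3.2921 10.6492 13.0881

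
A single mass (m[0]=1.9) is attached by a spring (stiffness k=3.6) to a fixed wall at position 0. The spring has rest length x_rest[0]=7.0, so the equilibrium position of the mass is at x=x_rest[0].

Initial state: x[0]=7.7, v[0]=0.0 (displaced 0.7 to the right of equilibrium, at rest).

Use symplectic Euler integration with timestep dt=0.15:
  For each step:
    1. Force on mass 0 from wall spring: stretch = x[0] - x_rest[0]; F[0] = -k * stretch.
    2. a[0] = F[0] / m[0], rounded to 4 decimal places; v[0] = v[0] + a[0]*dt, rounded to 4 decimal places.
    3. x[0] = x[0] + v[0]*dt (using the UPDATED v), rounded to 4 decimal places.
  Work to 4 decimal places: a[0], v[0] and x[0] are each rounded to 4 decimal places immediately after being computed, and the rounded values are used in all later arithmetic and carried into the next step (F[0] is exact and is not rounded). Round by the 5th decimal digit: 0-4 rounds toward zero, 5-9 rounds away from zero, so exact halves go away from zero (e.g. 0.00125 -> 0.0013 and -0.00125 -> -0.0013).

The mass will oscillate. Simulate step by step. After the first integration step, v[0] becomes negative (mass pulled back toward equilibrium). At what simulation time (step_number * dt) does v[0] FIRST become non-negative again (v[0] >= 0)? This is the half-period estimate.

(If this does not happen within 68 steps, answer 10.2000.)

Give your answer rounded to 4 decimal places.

Step 0: x=[7.7000] v=[0.0000]
Step 1: x=[7.6702] v=[-0.1989]
Step 2: x=[7.6118] v=[-0.3894]
Step 3: x=[7.5273] v=[-0.5633]
Step 4: x=[7.4203] v=[-0.7132]
Step 5: x=[7.2954] v=[-0.8327]
Step 6: x=[7.1579] v=[-0.9167]
Step 7: x=[7.0137] v=[-0.9616]
Step 8: x=[6.8689] v=[-0.9655]
Step 9: x=[6.7297] v=[-0.9282]
Step 10: x=[6.6020] v=[-0.8514]
Step 11: x=[6.4913] v=[-0.7383]
Step 12: x=[6.4022] v=[-0.5937]
Step 13: x=[6.3386] v=[-0.4238]
Step 14: x=[6.3032] v=[-0.2358]
Step 15: x=[6.2975] v=[-0.0378]
Step 16: x=[6.3218] v=[0.1619]
First v>=0 after going negative at step 16, time=2.4000

Answer: 2.4000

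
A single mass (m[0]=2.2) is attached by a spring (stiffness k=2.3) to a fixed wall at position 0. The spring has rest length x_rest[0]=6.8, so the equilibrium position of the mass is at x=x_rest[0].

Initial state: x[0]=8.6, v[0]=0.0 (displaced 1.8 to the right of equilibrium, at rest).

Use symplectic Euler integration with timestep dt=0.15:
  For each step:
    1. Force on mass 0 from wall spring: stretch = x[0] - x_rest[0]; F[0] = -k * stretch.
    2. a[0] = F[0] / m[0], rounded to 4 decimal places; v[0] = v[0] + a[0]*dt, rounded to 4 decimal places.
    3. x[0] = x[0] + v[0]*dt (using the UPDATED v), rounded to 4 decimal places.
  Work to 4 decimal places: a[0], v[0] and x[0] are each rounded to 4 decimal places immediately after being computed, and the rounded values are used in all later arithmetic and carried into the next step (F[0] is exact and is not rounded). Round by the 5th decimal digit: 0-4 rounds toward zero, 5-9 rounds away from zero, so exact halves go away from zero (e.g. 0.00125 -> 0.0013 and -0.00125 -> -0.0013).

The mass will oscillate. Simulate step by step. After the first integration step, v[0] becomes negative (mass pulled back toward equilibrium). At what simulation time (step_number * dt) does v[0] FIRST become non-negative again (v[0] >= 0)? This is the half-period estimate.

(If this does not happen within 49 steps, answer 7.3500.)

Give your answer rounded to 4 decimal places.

Step 0: x=[8.6000] v=[0.0000]
Step 1: x=[8.5577] v=[-0.2823]
Step 2: x=[8.4740] v=[-0.5579]
Step 3: x=[8.3509] v=[-0.8204]
Step 4: x=[8.1914] v=[-1.0636]
Step 5: x=[7.9991] v=[-1.2818]
Step 6: x=[7.7786] v=[-1.4698]
Step 7: x=[7.5351] v=[-1.6233]
Step 8: x=[7.2743] v=[-1.7386]
Step 9: x=[7.0024] v=[-1.8130]
Step 10: x=[6.7257] v=[-1.8447]
Step 11: x=[6.4508] v=[-1.8330]
Step 12: x=[6.1841] v=[-1.7782]
Step 13: x=[5.9319] v=[-1.6816]
Step 14: x=[5.7001] v=[-1.5455]
Step 15: x=[5.4942] v=[-1.3730]
Step 16: x=[5.3190] v=[-1.1682]
Step 17: x=[5.1786] v=[-0.9360]
Step 18: x=[5.0763] v=[-0.6817]
Step 19: x=[5.0146] v=[-0.4114]
Step 20: x=[4.9949] v=[-0.1314]
Step 21: x=[5.0177] v=[0.1517]
First v>=0 after going negative at step 21, time=3.1500

Answer: 3.1500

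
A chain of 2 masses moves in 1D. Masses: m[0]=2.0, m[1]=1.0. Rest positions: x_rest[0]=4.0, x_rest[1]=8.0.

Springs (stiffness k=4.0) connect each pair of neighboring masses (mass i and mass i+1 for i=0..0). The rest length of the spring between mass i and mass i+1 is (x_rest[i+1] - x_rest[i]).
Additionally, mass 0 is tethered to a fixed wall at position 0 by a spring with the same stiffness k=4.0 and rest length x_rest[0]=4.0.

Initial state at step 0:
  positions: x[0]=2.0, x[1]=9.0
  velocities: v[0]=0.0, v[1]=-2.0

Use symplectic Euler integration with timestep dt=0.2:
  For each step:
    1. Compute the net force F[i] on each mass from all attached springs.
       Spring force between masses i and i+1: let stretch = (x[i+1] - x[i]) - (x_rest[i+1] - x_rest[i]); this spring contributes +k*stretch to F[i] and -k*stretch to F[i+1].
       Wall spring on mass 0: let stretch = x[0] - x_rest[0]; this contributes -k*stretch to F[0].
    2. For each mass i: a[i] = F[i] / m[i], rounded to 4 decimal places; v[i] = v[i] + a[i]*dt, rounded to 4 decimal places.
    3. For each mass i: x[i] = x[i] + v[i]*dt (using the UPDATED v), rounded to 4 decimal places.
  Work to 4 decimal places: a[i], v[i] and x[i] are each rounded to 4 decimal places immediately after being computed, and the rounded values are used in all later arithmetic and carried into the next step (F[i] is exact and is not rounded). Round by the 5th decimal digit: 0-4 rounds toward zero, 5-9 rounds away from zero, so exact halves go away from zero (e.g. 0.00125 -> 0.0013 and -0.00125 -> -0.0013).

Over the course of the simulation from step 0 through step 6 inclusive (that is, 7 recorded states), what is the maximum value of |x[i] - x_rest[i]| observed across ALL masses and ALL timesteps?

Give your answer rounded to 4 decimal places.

Answer: 3.2795

Derivation:
Step 0: x=[2.0000 9.0000] v=[0.0000 -2.0000]
Step 1: x=[2.4000 8.1200] v=[2.0000 -4.4000]
Step 2: x=[3.0656 6.9648] v=[3.3280 -5.7760]
Step 3: x=[3.7979 5.8257] v=[3.6614 -5.6954]
Step 4: x=[4.3886 5.0022] v=[2.9534 -4.1176]
Step 5: x=[4.6773 4.7205] v=[1.4434 -1.4085]
Step 6: x=[4.5953 5.0719] v=[-0.4102 1.7569]
Max displacement = 3.2795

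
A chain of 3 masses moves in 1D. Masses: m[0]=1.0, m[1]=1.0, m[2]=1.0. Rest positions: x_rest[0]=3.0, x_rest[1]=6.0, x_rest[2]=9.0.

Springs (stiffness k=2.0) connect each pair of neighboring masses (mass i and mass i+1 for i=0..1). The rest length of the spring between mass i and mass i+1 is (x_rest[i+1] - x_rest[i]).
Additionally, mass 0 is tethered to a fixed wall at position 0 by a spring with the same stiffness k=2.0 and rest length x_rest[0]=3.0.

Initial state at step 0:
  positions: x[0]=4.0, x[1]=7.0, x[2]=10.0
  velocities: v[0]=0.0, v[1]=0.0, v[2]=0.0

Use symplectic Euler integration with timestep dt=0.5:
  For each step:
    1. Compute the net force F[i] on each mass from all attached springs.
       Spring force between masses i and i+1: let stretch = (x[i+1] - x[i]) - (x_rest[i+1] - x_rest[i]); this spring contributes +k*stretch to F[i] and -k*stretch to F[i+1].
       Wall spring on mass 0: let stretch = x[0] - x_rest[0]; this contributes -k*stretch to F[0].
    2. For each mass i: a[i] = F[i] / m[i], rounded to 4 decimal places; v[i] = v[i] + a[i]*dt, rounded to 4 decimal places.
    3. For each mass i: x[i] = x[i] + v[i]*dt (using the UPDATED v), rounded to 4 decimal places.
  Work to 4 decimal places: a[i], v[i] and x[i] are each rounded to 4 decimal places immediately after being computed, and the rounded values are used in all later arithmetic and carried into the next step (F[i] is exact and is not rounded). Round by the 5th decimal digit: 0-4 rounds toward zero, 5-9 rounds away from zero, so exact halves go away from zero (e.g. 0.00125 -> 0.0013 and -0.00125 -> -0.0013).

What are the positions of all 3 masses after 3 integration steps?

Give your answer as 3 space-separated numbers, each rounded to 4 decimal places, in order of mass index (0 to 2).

Step 0: x=[4.0000 7.0000 10.0000] v=[0.0000 0.0000 0.0000]
Step 1: x=[3.5000 7.0000 10.0000] v=[-1.0000 0.0000 0.0000]
Step 2: x=[3.0000 6.7500 10.0000] v=[-1.0000 -0.5000 0.0000]
Step 3: x=[2.8750 6.2500 9.8750] v=[-0.2500 -1.0000 -0.2500]

Answer: 2.8750 6.2500 9.8750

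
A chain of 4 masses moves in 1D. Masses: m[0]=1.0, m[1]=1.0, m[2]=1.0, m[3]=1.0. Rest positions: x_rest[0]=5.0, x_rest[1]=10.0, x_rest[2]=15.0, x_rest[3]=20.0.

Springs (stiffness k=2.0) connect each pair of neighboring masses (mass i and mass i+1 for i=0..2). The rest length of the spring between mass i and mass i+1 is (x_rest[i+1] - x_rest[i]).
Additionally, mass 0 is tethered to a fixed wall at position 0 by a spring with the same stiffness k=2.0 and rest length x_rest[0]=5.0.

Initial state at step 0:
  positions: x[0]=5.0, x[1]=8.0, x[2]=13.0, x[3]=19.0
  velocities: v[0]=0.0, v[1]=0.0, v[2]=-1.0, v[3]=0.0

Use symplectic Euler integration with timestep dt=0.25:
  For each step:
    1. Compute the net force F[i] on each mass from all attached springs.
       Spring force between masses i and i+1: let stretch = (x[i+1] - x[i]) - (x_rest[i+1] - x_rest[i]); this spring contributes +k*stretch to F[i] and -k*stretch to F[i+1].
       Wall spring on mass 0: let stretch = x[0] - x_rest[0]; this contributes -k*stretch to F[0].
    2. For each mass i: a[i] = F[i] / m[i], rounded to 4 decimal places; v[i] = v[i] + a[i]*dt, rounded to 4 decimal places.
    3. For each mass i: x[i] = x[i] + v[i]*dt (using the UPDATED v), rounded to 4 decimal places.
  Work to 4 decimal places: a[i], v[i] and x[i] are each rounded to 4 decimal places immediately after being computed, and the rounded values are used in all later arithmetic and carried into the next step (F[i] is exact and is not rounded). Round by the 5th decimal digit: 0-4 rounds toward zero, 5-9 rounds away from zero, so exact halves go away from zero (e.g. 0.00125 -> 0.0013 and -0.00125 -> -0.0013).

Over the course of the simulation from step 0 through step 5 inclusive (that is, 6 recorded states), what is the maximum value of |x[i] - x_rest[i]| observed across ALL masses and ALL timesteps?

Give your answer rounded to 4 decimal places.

Step 0: x=[5.0000 8.0000 13.0000 19.0000] v=[0.0000 0.0000 -1.0000 0.0000]
Step 1: x=[4.7500 8.2500 12.8750 18.8750] v=[-1.0000 1.0000 -0.5000 -0.5000]
Step 2: x=[4.3438 8.6406 12.9219 18.6250] v=[-1.6250 1.5625 0.1875 -1.0000]
Step 3: x=[3.9317 9.0293 13.1465 18.2871] v=[-1.6485 1.5548 0.8984 -1.3516]
Step 4: x=[3.6653 9.2955 13.4990 17.9316] v=[-1.0656 1.0646 1.4101 -1.4219]
Step 5: x=[3.6445 9.3833 13.8802 17.6471] v=[-0.0832 0.3513 1.5247 -1.1382]
Max displacement = 2.3529

Answer: 2.3529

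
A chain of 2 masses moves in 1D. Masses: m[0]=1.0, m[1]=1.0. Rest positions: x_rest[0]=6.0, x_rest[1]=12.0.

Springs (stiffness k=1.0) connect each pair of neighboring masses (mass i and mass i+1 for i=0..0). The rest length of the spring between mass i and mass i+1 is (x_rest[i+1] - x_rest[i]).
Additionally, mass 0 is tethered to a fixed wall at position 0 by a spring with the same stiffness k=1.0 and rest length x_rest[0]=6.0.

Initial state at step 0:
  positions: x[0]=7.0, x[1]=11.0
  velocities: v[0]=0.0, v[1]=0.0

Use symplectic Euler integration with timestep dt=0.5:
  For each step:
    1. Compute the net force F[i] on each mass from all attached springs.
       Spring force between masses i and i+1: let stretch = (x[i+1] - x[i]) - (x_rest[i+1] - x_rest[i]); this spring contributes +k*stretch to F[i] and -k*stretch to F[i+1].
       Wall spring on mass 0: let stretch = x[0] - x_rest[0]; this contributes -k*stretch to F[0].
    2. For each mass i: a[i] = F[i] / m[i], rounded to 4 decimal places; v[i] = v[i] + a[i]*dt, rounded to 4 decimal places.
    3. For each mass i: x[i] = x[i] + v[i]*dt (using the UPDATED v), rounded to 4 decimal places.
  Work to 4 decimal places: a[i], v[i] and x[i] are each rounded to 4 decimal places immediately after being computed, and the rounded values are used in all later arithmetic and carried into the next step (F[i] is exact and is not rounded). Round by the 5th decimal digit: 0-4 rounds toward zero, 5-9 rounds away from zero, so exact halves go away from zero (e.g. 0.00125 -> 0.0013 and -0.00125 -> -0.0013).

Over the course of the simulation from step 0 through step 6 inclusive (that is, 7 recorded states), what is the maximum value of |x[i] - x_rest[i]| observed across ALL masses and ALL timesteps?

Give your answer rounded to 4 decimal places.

Answer: 1.3281

Derivation:
Step 0: x=[7.0000 11.0000] v=[0.0000 0.0000]
Step 1: x=[6.2500 11.5000] v=[-1.5000 1.0000]
Step 2: x=[5.2500 12.1875] v=[-2.0000 1.3750]
Step 3: x=[4.6719 12.6407] v=[-1.1563 0.9063]
Step 4: x=[4.9180 12.6017] v=[0.4922 -0.0781]
Step 5: x=[5.8556 12.1417] v=[1.8751 -0.9200]
Step 6: x=[6.9008 11.6102] v=[2.0904 -1.0631]
Max displacement = 1.3281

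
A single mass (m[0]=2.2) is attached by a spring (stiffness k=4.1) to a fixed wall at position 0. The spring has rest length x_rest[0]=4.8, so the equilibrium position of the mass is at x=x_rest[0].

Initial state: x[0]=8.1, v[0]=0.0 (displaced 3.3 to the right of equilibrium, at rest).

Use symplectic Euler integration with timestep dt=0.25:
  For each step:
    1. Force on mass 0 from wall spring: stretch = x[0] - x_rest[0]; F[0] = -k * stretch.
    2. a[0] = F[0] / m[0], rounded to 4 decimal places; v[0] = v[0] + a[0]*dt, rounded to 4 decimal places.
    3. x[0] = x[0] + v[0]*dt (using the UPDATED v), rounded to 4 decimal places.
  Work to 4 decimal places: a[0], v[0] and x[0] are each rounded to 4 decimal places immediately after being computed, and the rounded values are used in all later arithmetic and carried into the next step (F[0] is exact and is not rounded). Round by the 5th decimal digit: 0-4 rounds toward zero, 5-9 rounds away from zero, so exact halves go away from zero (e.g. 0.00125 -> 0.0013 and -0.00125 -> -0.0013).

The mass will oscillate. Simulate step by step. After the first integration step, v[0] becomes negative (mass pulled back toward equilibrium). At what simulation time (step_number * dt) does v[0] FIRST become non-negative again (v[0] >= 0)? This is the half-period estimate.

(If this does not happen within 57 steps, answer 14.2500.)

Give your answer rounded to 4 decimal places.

Step 0: x=[8.1000] v=[0.0000]
Step 1: x=[7.7156] v=[-1.5375]
Step 2: x=[6.9916] v=[-2.8959]
Step 3: x=[6.0124] v=[-3.9170]
Step 4: x=[4.8919] v=[-4.4819]
Step 5: x=[3.7607] v=[-4.5247]
Step 6: x=[2.7506] v=[-4.0405]
Step 7: x=[1.9792] v=[-3.0857]
Step 8: x=[1.5363] v=[-1.7715]
Step 9: x=[1.4736] v=[-0.2509]
Step 10: x=[1.7983] v=[1.2989]
First v>=0 after going negative at step 10, time=2.5000

Answer: 2.5000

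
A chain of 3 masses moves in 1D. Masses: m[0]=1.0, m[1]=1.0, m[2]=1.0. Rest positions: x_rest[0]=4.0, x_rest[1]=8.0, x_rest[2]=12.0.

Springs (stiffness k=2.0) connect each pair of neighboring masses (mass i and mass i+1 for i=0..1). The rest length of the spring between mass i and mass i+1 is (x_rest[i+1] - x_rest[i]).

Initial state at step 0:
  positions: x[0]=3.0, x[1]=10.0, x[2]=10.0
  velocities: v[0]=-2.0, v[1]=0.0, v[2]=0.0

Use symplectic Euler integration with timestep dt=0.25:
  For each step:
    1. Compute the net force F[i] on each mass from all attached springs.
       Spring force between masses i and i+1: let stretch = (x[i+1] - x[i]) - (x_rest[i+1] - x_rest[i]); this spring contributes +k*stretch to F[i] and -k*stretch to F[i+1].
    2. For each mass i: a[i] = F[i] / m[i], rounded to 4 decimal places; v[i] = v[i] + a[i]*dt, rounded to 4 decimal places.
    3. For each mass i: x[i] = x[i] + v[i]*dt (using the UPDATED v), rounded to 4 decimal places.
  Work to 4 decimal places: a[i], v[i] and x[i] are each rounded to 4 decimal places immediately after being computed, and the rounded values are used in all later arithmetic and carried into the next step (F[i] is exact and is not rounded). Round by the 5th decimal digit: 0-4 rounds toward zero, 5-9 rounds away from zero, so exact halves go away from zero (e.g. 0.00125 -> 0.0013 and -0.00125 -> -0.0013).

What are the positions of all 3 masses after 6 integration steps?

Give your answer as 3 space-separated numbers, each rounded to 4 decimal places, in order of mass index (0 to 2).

Answer: 2.5543 4.9907 12.4550

Derivation:
Step 0: x=[3.0000 10.0000 10.0000] v=[-2.0000 0.0000 0.0000]
Step 1: x=[2.8750 9.1250 10.5000] v=[-0.5000 -3.5000 2.0000]
Step 2: x=[3.0313 7.6406 11.3281] v=[0.6250 -5.9375 3.3125]
Step 3: x=[3.2637 6.0410 12.1953] v=[0.9297 -6.3984 3.4688]
Step 4: x=[3.3433 4.8635 12.7932] v=[0.3184 -4.7099 2.3917]
Step 5: x=[3.1129 4.4872 12.8999] v=[-0.9215 -1.5052 0.4269]
Step 6: x=[2.5543 4.9907 12.4550] v=[-2.2344 2.0140 -1.7795]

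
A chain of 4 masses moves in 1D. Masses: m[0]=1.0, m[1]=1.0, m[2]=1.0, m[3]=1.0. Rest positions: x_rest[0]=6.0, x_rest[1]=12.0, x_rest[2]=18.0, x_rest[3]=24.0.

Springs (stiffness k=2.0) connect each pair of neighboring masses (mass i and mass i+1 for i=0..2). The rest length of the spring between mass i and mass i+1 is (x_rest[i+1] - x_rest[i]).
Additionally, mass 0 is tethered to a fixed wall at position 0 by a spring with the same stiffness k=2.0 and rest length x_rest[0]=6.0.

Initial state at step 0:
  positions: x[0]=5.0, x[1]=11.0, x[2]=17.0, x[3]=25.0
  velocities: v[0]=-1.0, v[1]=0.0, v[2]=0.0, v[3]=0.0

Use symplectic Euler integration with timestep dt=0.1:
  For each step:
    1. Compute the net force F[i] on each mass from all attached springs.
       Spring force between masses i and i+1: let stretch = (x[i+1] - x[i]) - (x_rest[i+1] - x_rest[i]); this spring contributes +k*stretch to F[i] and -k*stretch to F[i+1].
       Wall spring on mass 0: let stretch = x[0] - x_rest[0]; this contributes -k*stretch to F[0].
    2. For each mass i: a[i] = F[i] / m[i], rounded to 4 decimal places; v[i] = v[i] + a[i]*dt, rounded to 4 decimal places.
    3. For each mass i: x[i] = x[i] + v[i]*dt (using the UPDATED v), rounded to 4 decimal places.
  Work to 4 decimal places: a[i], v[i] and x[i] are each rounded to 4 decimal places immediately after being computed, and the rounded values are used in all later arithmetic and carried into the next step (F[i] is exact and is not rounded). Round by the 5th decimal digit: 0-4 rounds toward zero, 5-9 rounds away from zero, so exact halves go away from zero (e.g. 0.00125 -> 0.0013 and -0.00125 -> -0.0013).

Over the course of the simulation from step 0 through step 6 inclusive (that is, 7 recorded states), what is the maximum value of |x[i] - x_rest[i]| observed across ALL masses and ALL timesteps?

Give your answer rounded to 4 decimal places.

Step 0: x=[5.0000 11.0000 17.0000 25.0000] v=[-1.0000 0.0000 0.0000 0.0000]
Step 1: x=[4.9200 11.0000 17.0400 24.9600] v=[-0.8000 0.0000 0.4000 -0.4000]
Step 2: x=[4.8632 10.9992 17.1176 24.8816] v=[-0.5680 -0.0080 0.7760 -0.7840]
Step 3: x=[4.8319 10.9981 17.2281 24.7679] v=[-0.3134 -0.0115 1.1051 -1.1368]
Step 4: x=[4.8273 10.9982 17.3648 24.6234] v=[-0.0465 0.0013 1.3671 -1.4448]
Step 5: x=[4.8495 11.0022 17.5194 24.4538] v=[0.2222 0.0404 1.5455 -1.6965]
Step 6: x=[4.8978 11.0135 17.6823 24.2655] v=[0.4828 0.1133 1.6289 -1.8834]
Max displacement = 1.1727

Answer: 1.1727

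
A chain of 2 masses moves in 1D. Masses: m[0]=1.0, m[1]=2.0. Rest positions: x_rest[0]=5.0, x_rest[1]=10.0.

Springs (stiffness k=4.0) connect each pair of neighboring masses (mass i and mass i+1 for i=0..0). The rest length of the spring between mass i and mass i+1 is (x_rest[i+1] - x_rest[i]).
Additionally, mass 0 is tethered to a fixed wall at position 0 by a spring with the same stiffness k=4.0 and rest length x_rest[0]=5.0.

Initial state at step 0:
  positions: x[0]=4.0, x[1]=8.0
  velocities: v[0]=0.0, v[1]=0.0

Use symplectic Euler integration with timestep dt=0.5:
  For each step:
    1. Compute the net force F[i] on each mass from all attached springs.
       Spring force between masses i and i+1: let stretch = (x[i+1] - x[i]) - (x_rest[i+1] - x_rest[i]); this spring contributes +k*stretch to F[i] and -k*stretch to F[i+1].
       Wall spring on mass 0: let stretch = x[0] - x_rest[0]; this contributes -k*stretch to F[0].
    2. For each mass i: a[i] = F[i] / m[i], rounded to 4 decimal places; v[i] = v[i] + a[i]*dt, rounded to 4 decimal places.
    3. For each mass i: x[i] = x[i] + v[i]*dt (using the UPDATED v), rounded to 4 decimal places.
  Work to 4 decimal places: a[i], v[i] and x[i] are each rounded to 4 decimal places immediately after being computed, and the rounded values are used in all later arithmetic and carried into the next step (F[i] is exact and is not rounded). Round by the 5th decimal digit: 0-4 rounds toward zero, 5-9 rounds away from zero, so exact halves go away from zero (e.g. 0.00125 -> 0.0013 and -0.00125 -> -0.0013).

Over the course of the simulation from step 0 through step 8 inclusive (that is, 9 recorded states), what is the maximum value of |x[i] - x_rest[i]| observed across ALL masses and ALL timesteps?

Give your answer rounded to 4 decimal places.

Answer: 2.0157

Derivation:
Step 0: x=[4.0000 8.0000] v=[0.0000 0.0000]
Step 1: x=[4.0000 8.5000] v=[0.0000 1.0000]
Step 2: x=[4.5000 9.2500] v=[1.0000 1.5000]
Step 3: x=[5.2500 10.1250] v=[1.5000 1.7500]
Step 4: x=[5.6250 11.0625] v=[0.7500 1.8750]
Step 5: x=[5.8125 11.7813] v=[0.3750 1.4375]
Step 6: x=[6.1563 12.0157] v=[0.6876 0.4687]
Step 7: x=[6.2032 11.8204] v=[0.0938 -0.3907]
Step 8: x=[5.6641 11.3165] v=[-1.0782 -1.0079]
Max displacement = 2.0157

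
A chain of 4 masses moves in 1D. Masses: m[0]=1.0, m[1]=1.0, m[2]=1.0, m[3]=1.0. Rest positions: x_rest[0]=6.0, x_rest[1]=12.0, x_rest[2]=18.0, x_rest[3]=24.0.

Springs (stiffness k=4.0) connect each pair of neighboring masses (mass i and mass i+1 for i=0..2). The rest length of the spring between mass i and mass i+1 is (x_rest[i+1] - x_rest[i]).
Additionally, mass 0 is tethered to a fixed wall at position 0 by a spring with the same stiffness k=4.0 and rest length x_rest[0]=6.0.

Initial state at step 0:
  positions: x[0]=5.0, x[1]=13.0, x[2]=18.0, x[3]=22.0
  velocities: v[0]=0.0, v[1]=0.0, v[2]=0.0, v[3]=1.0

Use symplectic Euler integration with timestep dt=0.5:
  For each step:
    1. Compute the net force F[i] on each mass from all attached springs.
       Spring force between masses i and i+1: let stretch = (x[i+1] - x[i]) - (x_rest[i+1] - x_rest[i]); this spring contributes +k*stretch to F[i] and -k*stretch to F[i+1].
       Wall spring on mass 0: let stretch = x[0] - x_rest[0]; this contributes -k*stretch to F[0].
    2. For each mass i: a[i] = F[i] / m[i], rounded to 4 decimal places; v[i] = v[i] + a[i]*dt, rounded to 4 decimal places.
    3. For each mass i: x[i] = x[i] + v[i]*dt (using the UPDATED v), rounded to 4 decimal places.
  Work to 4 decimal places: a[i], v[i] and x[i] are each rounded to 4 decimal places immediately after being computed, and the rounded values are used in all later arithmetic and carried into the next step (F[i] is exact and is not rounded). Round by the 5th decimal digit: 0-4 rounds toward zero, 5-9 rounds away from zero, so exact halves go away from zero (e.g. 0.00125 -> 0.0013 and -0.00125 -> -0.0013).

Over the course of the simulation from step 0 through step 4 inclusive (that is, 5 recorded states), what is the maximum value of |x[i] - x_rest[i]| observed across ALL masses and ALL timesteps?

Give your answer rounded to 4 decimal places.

Step 0: x=[5.0000 13.0000 18.0000 22.0000] v=[0.0000 0.0000 0.0000 1.0000]
Step 1: x=[8.0000 10.0000 17.0000 24.5000] v=[6.0000 -6.0000 -2.0000 5.0000]
Step 2: x=[5.0000 12.0000 16.5000 25.5000] v=[-6.0000 4.0000 -1.0000 2.0000]
Step 3: x=[4.0000 11.5000 20.5000 23.5000] v=[-2.0000 -1.0000 8.0000 -4.0000]
Step 4: x=[6.5000 12.5000 18.5000 24.5000] v=[5.0000 2.0000 -4.0000 2.0000]
Max displacement = 2.5000

Answer: 2.5000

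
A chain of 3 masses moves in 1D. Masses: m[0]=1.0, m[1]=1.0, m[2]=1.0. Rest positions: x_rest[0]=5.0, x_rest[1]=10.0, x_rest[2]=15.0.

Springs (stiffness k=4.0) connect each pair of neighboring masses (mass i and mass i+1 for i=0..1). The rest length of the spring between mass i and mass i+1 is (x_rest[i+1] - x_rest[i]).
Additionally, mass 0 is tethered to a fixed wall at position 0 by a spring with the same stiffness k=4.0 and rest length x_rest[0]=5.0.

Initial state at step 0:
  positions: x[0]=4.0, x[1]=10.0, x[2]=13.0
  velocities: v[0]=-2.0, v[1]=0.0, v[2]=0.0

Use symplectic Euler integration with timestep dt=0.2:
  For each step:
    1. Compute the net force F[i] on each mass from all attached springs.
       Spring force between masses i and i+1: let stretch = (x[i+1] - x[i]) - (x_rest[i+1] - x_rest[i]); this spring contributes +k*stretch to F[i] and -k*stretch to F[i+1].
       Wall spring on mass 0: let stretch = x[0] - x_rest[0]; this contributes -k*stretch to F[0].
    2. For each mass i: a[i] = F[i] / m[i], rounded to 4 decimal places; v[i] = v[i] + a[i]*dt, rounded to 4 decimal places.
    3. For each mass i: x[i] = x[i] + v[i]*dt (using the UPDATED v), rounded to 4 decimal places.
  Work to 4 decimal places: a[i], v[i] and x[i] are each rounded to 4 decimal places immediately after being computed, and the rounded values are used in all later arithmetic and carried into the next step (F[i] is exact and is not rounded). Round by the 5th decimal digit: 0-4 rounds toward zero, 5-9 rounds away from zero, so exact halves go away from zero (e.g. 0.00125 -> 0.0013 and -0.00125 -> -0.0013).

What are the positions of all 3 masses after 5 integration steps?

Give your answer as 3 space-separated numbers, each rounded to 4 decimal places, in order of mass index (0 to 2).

Answer: 4.4935 8.0715 14.6243

Derivation:
Step 0: x=[4.0000 10.0000 13.0000] v=[-2.0000 0.0000 0.0000]
Step 1: x=[3.9200 9.5200 13.3200] v=[-0.4000 -2.4000 1.6000]
Step 2: x=[4.1088 8.7520 13.8320] v=[0.9440 -3.8400 2.5600]
Step 3: x=[4.3831 8.0539 14.3312] v=[1.3715 -3.4906 2.4960]
Step 4: x=[4.5434 7.7728 14.6260] v=[0.8017 -1.4054 1.4742]
Step 5: x=[4.4935 8.0715 14.6243] v=[-0.2495 1.4936 -0.0084]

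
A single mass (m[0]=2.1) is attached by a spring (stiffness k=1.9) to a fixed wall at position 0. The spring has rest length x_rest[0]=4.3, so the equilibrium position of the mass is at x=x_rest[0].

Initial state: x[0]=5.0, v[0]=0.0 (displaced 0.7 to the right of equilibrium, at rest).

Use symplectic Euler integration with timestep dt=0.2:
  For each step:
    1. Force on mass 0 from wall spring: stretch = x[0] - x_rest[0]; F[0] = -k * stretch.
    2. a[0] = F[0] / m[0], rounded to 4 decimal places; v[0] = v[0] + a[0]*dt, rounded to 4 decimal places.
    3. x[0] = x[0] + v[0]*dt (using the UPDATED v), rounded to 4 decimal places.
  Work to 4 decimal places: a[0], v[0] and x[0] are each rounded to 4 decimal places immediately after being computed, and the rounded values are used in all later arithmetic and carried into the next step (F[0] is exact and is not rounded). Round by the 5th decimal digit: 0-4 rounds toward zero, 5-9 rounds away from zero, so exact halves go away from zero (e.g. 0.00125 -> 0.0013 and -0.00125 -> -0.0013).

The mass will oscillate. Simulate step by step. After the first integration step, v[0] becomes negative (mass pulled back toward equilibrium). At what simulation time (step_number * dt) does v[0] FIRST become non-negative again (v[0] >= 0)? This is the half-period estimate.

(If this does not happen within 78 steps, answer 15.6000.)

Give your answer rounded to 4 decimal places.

Step 0: x=[5.0000] v=[0.0000]
Step 1: x=[4.9747] v=[-0.1267]
Step 2: x=[4.9249] v=[-0.2488]
Step 3: x=[4.8525] v=[-0.3619]
Step 4: x=[4.7601] v=[-0.4619]
Step 5: x=[4.6511] v=[-0.5452]
Step 6: x=[4.5294] v=[-0.6087]
Step 7: x=[4.3994] v=[-0.6502]
Step 8: x=[4.2658] v=[-0.6682]
Step 9: x=[4.1334] v=[-0.6620]
Step 10: x=[4.0070] v=[-0.6319]
Step 11: x=[3.8912] v=[-0.5789]
Step 12: x=[3.7902] v=[-0.5049]
Step 13: x=[3.7077] v=[-0.4127]
Step 14: x=[3.6466] v=[-0.3055]
Step 15: x=[3.6091] v=[-0.1873]
Step 16: x=[3.5966] v=[-0.0623]
Step 17: x=[3.6096] v=[0.0650]
First v>=0 after going negative at step 17, time=3.4000

Answer: 3.4000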